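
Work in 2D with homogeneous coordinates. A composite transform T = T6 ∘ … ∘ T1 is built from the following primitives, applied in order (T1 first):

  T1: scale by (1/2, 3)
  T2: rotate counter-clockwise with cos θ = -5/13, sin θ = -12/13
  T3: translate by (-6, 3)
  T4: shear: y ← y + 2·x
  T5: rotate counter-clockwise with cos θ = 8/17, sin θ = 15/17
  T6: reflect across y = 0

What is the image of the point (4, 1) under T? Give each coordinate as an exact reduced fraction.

T1 scale by (1/2, 3): (4, 1) → (2, 3)
T2 rotate counter-clockwise with cos θ = -5/13, sin θ = -12/13: (2, 3) → (2, -3)
T3 translate by (-6, 3): (2, -3) → (-4, 0)
T4 shear: y ← y + 2·x: (-4, 0) → (-4, -8)
T5 rotate counter-clockwise with cos θ = 8/17, sin θ = 15/17: (-4, -8) → (88/17, -124/17)
T6 reflect across y = 0: (88/17, -124/17) → (88/17, 124/17)

T(p) = (88/17, 124/17)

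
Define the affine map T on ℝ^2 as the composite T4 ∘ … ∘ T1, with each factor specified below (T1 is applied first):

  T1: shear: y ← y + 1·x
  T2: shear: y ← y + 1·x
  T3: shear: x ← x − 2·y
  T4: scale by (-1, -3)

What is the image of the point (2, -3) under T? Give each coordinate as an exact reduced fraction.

T1 shear: y ← y + 1·x: (2, -3) → (2, -1)
T2 shear: y ← y + 1·x: (2, -1) → (2, 1)
T3 shear: x ← x − 2·y: (2, 1) → (0, 1)
T4 scale by (-1, -3): (0, 1) → (0, -3)

T(p) = (0, -3)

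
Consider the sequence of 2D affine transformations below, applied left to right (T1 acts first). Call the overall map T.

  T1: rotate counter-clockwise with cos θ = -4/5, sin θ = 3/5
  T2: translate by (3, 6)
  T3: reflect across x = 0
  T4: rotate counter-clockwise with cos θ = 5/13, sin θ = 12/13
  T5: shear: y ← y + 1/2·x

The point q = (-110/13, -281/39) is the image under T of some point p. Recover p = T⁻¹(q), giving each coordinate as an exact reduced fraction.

p = (-2, -7/3)

T1 = [-4/5 -3/5 0; 3/5 -4/5 0; 0 0 1]
T2·T1 = [-4/5 -3/5 3; 3/5 -4/5 6; 0 0 1]
T3·…·T1 = [4/5 3/5 -3; 3/5 -4/5 6; 0 0 1]
T4·…·T1 = [-16/65 63/65 -87/13; 63/65 16/65 -6/13; 0 0 1]
T5·…·T1 = [-16/65 63/65 -87/13; 11/13 19/26 -99/26; 0 0 1]
det M = -1; M⁻¹ = [-19/26 63/65 -6/5; 11/13 16/65 33/5; 0 0 1]
M⁻¹ · (-110/13, -281/39)ᵀ = (-2, -7/3)ᵀ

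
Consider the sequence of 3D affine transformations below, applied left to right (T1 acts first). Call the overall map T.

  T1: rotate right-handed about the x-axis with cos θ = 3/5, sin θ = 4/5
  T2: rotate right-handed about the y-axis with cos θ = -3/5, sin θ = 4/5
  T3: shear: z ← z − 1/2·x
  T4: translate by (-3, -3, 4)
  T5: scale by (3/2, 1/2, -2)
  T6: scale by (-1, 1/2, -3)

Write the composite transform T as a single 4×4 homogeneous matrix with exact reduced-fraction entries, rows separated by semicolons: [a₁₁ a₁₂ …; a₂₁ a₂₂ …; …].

T = [9/10 -24/25 -18/25 9/2; 0 3/20 -1/5 -3/4; -3 -24/5 -18/5 24; 0 0 0 1]

T1 = [1 0 0 0; 0 3/5 -4/5 0; 0 4/5 3/5 0; 0 0 0 1]
T2·T1 = [-3/5 16/25 12/25 0; 0 3/5 -4/5 0; -4/5 -12/25 -9/25 0; 0 0 0 1]
T3·…·T1 = [-3/5 16/25 12/25 0; 0 3/5 -4/5 0; -1/2 -4/5 -3/5 0; 0 0 0 1]
T4·…·T1 = [-3/5 16/25 12/25 -3; 0 3/5 -4/5 -3; -1/2 -4/5 -3/5 4; 0 0 0 1]
T5·…·T1 = [-9/10 24/25 18/25 -9/2; 0 3/10 -2/5 -3/2; 1 8/5 6/5 -8; 0 0 0 1]
T6·…·T1 = [9/10 -24/25 -18/25 9/2; 0 3/20 -1/5 -3/4; -3 -24/5 -18/5 24; 0 0 0 1]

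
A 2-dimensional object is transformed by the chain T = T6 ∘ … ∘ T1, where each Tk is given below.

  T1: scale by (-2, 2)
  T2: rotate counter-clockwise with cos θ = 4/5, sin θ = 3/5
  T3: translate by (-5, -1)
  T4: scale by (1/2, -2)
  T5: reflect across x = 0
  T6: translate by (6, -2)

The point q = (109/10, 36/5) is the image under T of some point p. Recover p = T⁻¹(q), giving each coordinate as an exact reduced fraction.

T1 = [-2 0 0; 0 2 0; 0 0 1]
T2·T1 = [-8/5 -6/5 0; -6/5 8/5 0; 0 0 1]
T3·…·T1 = [-8/5 -6/5 -5; -6/5 8/5 -1; 0 0 1]
T4·…·T1 = [-4/5 -3/5 -5/2; 12/5 -16/5 2; 0 0 1]
T5·…·T1 = [4/5 3/5 5/2; 12/5 -16/5 2; 0 0 1]
T6·…·T1 = [4/5 3/5 17/2; 12/5 -16/5 0; 0 0 1]
det M = -4; M⁻¹ = [4/5 3/20 -34/5; 3/5 -1/5 -51/10; 0 0 1]
M⁻¹ · (109/10, 36/5)ᵀ = (3, 0)ᵀ

p = (3, 0)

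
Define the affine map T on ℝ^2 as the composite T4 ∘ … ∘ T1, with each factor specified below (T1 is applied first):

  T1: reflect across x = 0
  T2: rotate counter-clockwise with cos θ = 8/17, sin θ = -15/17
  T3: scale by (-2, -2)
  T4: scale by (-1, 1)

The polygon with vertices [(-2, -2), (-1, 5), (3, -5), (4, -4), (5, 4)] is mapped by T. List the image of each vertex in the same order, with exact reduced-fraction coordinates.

T1 reflect across x = 0: (-2, -2) → (2, -2); (-1, 5) → (1, 5); (3, -5) → (-3, -5); (4, -4) → (-4, -4); (5, 4) → (-5, 4)
T2 rotate counter-clockwise with cos θ = 8/17, sin θ = -15/17: (2, -2) → (-14/17, -46/17); (1, 5) → (83/17, 25/17); (-3, -5) → (-99/17, 5/17); (-4, -4) → (-92/17, 28/17); (-5, 4) → (20/17, 107/17)
T3 scale by (-2, -2): (-14/17, -46/17) → (28/17, 92/17); (83/17, 25/17) → (-166/17, -50/17); (-99/17, 5/17) → (198/17, -10/17); (-92/17, 28/17) → (184/17, -56/17); (20/17, 107/17) → (-40/17, -214/17)
T4 scale by (-1, 1): (28/17, 92/17) → (-28/17, 92/17); (-166/17, -50/17) → (166/17, -50/17); (198/17, -10/17) → (-198/17, -10/17); (184/17, -56/17) → (-184/17, -56/17); (-40/17, -214/17) → (40/17, -214/17)

image vertices: (-28/17, 92/17), (166/17, -50/17), (-198/17, -10/17), (-184/17, -56/17), (40/17, -214/17)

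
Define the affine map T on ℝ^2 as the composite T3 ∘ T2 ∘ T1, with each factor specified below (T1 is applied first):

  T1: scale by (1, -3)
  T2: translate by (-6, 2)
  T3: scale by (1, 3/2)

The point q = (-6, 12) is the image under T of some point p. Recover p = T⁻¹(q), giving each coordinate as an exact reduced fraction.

p = (0, -2)

T1 = [1 0 0; 0 -3 0; 0 0 1]
T2·T1 = [1 0 -6; 0 -3 2; 0 0 1]
T3·…·T1 = [1 0 -6; 0 -9/2 3; 0 0 1]
det M = -9/2; M⁻¹ = [1 0 6; 0 -2/9 2/3; 0 0 1]
M⁻¹ · (-6, 12)ᵀ = (0, -2)ᵀ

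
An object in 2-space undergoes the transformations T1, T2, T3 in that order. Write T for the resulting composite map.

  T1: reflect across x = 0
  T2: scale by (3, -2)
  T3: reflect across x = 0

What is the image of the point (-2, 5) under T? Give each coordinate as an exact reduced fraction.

T1 reflect across x = 0: (-2, 5) → (2, 5)
T2 scale by (3, -2): (2, 5) → (6, -10)
T3 reflect across x = 0: (6, -10) → (-6, -10)

T(p) = (-6, -10)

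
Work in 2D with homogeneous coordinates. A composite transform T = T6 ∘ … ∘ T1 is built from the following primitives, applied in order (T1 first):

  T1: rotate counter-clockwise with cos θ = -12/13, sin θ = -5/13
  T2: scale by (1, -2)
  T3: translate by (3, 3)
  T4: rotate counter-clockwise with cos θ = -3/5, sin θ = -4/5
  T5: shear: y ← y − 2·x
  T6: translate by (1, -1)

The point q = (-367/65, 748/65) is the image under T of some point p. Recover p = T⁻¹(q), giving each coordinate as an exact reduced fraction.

p = (-3, -3)

T1 = [-12/13 5/13 0; -5/13 -12/13 0; 0 0 1]
T2·T1 = [-12/13 5/13 0; 10/13 24/13 0; 0 0 1]
T3·…·T1 = [-12/13 5/13 3; 10/13 24/13 3; 0 0 1]
T4·…·T1 = [76/65 81/65 3/5; 18/65 -92/65 -21/5; 0 0 1]
T5·…·T1 = [76/65 81/65 3/5; -134/65 -254/65 -27/5; 0 0 1]
T6·…·T1 = [76/65 81/65 8/5; -134/65 -254/65 -32/5; 0 0 1]
det M = -2; M⁻¹ = [127/65 81/130 56/65; -67/65 -38/65 -136/65; 0 0 1]
M⁻¹ · (-367/65, 748/65)ᵀ = (-3, -3)ᵀ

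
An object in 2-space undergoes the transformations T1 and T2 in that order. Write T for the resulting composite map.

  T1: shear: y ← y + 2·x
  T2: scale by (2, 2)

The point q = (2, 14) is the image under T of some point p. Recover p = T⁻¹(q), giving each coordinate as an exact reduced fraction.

T1 = [1 0 0; 2 1 0; 0 0 1]
T2·T1 = [2 0 0; 4 2 0; 0 0 1]
det M = 4; M⁻¹ = [1/2 0 0; -1 1/2 0; 0 0 1]
M⁻¹ · (2, 14)ᵀ = (1, 5)ᵀ

p = (1, 5)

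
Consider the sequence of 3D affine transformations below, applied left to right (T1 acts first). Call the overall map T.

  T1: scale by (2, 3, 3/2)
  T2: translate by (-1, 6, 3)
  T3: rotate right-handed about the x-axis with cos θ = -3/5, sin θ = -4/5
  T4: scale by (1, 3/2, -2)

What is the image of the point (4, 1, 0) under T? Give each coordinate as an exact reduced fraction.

T(p) = (7, -9/2, 18)

T1 scale by (2, 3, 3/2): (4, 1, 0) → (8, 3, 0)
T2 translate by (-1, 6, 3): (8, 3, 0) → (7, 9, 3)
T3 rotate right-handed about the x-axis with cos θ = -3/5, sin θ = -4/5: (7, 9, 3) → (7, -3, -9)
T4 scale by (1, 3/2, -2): (7, -3, -9) → (7, -9/2, 18)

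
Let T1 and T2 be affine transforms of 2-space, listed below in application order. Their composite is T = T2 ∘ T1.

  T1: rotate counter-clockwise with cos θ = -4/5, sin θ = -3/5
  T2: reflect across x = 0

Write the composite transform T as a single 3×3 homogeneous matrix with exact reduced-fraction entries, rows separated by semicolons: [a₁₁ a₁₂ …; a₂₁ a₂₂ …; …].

T = [4/5 -3/5 0; -3/5 -4/5 0; 0 0 1]

T1 = [-4/5 3/5 0; -3/5 -4/5 0; 0 0 1]
T2·T1 = [4/5 -3/5 0; -3/5 -4/5 0; 0 0 1]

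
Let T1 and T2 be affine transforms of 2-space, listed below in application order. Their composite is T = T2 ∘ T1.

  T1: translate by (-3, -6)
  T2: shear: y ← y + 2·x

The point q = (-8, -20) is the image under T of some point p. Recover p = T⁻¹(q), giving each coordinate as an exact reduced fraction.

T1 = [1 0 -3; 0 1 -6; 0 0 1]
T2·T1 = [1 0 -3; 2 1 -12; 0 0 1]
det M = 1; M⁻¹ = [1 0 3; -2 1 6; 0 0 1]
M⁻¹ · (-8, -20)ᵀ = (-5, 2)ᵀ

p = (-5, 2)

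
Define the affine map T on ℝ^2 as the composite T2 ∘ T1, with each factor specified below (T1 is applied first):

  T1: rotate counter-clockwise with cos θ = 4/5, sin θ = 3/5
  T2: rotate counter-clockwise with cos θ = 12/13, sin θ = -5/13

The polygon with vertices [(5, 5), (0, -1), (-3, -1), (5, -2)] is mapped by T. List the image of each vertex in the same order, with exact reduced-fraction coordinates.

image vertices: (47/13, 79/13), (16/65, -63/65), (-173/65, -111/65), (347/65, -46/65)

T1 rotate counter-clockwise with cos θ = 4/5, sin θ = 3/5: (5, 5) → (1, 7); (0, -1) → (3/5, -4/5); (-3, -1) → (-9/5, -13/5); (5, -2) → (26/5, 7/5)
T2 rotate counter-clockwise with cos θ = 12/13, sin θ = -5/13: (1, 7) → (47/13, 79/13); (3/5, -4/5) → (16/65, -63/65); (-9/5, -13/5) → (-173/65, -111/65); (26/5, 7/5) → (347/65, -46/65)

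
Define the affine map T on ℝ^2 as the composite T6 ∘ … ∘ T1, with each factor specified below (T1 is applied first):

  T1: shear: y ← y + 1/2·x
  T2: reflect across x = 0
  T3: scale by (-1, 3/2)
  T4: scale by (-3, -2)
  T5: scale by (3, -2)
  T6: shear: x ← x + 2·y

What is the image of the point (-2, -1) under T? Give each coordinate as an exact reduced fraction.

T(p) = (-6, -12)

T1 shear: y ← y + 1/2·x: (-2, -1) → (-2, -2)
T2 reflect across x = 0: (-2, -2) → (2, -2)
T3 scale by (-1, 3/2): (2, -2) → (-2, -3)
T4 scale by (-3, -2): (-2, -3) → (6, 6)
T5 scale by (3, -2): (6, 6) → (18, -12)
T6 shear: x ← x + 2·y: (18, -12) → (-6, -12)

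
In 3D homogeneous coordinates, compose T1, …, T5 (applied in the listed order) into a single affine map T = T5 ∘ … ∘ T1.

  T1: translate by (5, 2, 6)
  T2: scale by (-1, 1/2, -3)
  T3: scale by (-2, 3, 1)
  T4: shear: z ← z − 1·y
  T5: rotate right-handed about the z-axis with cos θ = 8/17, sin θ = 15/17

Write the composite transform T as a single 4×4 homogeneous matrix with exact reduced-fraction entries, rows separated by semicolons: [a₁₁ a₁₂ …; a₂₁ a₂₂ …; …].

T = [16/17 -45/34 0 35/17; 30/17 12/17 0 174/17; 0 -3/2 -3 -21; 0 0 0 1]

T1 = [1 0 0 5; 0 1 0 2; 0 0 1 6; 0 0 0 1]
T2·T1 = [-1 0 0 -5; 0 1/2 0 1; 0 0 -3 -18; 0 0 0 1]
T3·…·T1 = [2 0 0 10; 0 3/2 0 3; 0 0 -3 -18; 0 0 0 1]
T4·…·T1 = [2 0 0 10; 0 3/2 0 3; 0 -3/2 -3 -21; 0 0 0 1]
T5·…·T1 = [16/17 -45/34 0 35/17; 30/17 12/17 0 174/17; 0 -3/2 -3 -21; 0 0 0 1]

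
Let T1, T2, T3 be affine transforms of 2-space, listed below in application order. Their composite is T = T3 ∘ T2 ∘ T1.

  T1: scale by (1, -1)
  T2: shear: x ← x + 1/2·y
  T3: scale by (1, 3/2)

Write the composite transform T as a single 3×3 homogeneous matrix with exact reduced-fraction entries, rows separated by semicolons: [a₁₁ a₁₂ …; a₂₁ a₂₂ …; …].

T1 = [1 0 0; 0 -1 0; 0 0 1]
T2·T1 = [1 -1/2 0; 0 -1 0; 0 0 1]
T3·…·T1 = [1 -1/2 0; 0 -3/2 0; 0 0 1]

T = [1 -1/2 0; 0 -3/2 0; 0 0 1]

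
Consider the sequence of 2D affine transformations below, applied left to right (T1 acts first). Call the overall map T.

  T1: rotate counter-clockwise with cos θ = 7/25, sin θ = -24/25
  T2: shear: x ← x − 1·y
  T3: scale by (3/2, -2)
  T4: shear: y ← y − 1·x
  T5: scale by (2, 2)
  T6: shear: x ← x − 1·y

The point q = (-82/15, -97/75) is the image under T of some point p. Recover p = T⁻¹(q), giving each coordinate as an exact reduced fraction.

p = (-2, 1/3)

T1 = [7/25 24/25 0; -24/25 7/25 0; 0 0 1]
T2·T1 = [31/25 17/25 0; -24/25 7/25 0; 0 0 1]
T3·…·T1 = [93/50 51/50 0; 48/25 -14/25 0; 0 0 1]
T4·…·T1 = [93/50 51/50 0; 3/50 -79/50 0; 0 0 1]
T5·…·T1 = [93/25 51/25 0; 3/25 -79/25 0; 0 0 1]
T6·…·T1 = [18/5 26/5 0; 3/25 -79/25 0; 0 0 1]
det M = -12; M⁻¹ = [79/300 13/30 0; 1/100 -3/10 0; 0 0 1]
M⁻¹ · (-82/15, -97/75)ᵀ = (-2, 1/3)ᵀ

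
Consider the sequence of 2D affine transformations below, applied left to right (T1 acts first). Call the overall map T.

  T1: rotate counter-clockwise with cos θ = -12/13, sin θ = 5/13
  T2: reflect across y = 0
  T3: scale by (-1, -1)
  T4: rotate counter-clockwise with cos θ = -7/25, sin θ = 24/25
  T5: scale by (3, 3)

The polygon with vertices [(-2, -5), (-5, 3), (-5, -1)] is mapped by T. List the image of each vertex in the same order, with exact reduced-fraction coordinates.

T1 rotate counter-clockwise with cos θ = -12/13, sin θ = 5/13: (-2, -5) → (49/13, 50/13); (-5, 3) → (45/13, -61/13); (-5, -1) → (5, -1)
T2 reflect across y = 0: (49/13, 50/13) → (49/13, -50/13); (45/13, -61/13) → (45/13, 61/13); (5, -1) → (5, 1)
T3 scale by (-1, -1): (49/13, -50/13) → (-49/13, 50/13); (45/13, 61/13) → (-45/13, -61/13); (5, 1) → (-5, -1)
T4 rotate counter-clockwise with cos θ = -7/25, sin θ = 24/25: (-49/13, 50/13) → (-857/325, -1526/325); (-45/13, -61/13) → (1779/325, -653/325); (-5, -1) → (59/25, -113/25)
T5 scale by (3, 3): (-857/325, -1526/325) → (-2571/325, -4578/325); (1779/325, -653/325) → (5337/325, -1959/325); (59/25, -113/25) → (177/25, -339/25)

image vertices: (-2571/325, -4578/325), (5337/325, -1959/325), (177/25, -339/25)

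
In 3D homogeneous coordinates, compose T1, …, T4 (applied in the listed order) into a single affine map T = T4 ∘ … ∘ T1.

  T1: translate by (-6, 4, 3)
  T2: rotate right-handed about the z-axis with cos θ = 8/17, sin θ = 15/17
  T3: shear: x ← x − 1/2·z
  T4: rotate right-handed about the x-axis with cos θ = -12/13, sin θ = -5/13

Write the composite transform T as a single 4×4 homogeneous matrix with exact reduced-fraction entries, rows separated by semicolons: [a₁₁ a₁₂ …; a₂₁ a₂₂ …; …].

T = [8/17 -15/17 -1/2 -267/34; -180/221 -96/221 5/13 951/221; -75/221 -40/221 -12/13 -322/221; 0 0 0 1]

T1 = [1 0 0 -6; 0 1 0 4; 0 0 1 3; 0 0 0 1]
T2·T1 = [8/17 -15/17 0 -108/17; 15/17 8/17 0 -58/17; 0 0 1 3; 0 0 0 1]
T3·…·T1 = [8/17 -15/17 -1/2 -267/34; 15/17 8/17 0 -58/17; 0 0 1 3; 0 0 0 1]
T4·…·T1 = [8/17 -15/17 -1/2 -267/34; -180/221 -96/221 5/13 951/221; -75/221 -40/221 -12/13 -322/221; 0 0 0 1]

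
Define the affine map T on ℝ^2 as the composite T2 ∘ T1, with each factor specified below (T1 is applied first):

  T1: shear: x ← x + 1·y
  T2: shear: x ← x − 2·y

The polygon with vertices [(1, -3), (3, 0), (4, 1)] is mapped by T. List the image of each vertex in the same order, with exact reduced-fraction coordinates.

T1 shear: x ← x + 1·y: (1, -3) → (-2, -3); (3, 0) → (3, 0); (4, 1) → (5, 1)
T2 shear: x ← x − 2·y: (-2, -3) → (4, -3); (3, 0) → (3, 0); (5, 1) → (3, 1)

image vertices: (4, -3), (3, 0), (3, 1)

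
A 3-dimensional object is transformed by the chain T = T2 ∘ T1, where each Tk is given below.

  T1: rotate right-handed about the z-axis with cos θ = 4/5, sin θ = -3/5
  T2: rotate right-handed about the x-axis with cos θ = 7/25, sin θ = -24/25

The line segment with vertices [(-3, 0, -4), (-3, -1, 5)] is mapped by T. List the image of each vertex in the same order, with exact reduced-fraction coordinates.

image vertices: (-12/5, -417/125, -356/125), (-3, 127/25, 11/25)

T1 rotate right-handed about the z-axis with cos θ = 4/5, sin θ = -3/5: (-3, 0, -4) → (-12/5, 9/5, -4); (-3, -1, 5) → (-3, 1, 5)
T2 rotate right-handed about the x-axis with cos θ = 7/25, sin θ = -24/25: (-12/5, 9/5, -4) → (-12/5, -417/125, -356/125); (-3, 1, 5) → (-3, 127/25, 11/25)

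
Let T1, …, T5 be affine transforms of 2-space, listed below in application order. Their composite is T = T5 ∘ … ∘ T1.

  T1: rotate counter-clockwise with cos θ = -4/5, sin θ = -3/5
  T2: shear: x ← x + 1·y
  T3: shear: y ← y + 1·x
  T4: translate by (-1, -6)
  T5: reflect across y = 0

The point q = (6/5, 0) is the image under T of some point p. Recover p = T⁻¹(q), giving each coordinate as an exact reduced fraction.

T1 = [-4/5 3/5 0; -3/5 -4/5 0; 0 0 1]
T2·T1 = [-7/5 -1/5 0; -3/5 -4/5 0; 0 0 1]
T3·…·T1 = [-7/5 -1/5 0; -2 -1 0; 0 0 1]
T4·…·T1 = [-7/5 -1/5 -1; -2 -1 -6; 0 0 1]
T5·…·T1 = [-7/5 -1/5 -1; 2 1 6; 0 0 1]
det M = -1; M⁻¹ = [-1 -1/5 1/5; 2 7/5 -32/5; 0 0 1]
M⁻¹ · (6/5, 0)ᵀ = (-1, -4)ᵀ

p = (-1, -4)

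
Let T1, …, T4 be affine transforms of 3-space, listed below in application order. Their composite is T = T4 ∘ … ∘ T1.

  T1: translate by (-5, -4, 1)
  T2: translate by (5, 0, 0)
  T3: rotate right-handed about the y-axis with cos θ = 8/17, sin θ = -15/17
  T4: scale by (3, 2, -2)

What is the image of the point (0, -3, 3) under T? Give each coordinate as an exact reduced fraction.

T(p) = (-180/17, -14, -64/17)

T1 translate by (-5, -4, 1): (0, -3, 3) → (-5, -7, 4)
T2 translate by (5, 0, 0): (-5, -7, 4) → (0, -7, 4)
T3 rotate right-handed about the y-axis with cos θ = 8/17, sin θ = -15/17: (0, -7, 4) → (-60/17, -7, 32/17)
T4 scale by (3, 2, -2): (-60/17, -7, 32/17) → (-180/17, -14, -64/17)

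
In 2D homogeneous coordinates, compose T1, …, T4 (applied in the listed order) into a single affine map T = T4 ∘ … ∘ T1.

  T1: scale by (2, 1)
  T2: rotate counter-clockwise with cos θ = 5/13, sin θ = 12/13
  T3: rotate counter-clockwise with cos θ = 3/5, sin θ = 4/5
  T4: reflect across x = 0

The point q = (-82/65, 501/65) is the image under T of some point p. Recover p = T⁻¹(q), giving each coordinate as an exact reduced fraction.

T1 = [2 0 0; 0 1 0; 0 0 1]
T2·T1 = [10/13 -12/13 0; 24/13 5/13 0; 0 0 1]
T3·…·T1 = [-66/65 -56/65 0; 112/65 -33/65 0; 0 0 1]
T4·…·T1 = [66/65 56/65 0; 112/65 -33/65 0; 0 0 1]
det M = -2; M⁻¹ = [33/130 28/65 0; 56/65 -33/65 0; 0 0 1]
M⁻¹ · (-82/65, 501/65)ᵀ = (3, -5)ᵀ

p = (3, -5)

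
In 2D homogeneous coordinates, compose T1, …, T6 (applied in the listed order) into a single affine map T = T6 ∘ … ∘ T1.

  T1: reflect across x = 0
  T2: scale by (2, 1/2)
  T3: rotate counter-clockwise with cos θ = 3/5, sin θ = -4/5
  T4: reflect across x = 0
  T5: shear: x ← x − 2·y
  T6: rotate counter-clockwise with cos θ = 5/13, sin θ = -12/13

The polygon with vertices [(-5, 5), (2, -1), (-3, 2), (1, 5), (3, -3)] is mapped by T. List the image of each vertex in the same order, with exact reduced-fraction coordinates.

image vertices: (-53/13, -185/26), (99/65, 101/26), (-152/65, -69/13), (11/65, 199/26), (159/65, 111/26)

T1 reflect across x = 0: (-5, 5) → (5, 5); (2, -1) → (-2, -1); (-3, 2) → (3, 2); (1, 5) → (-1, 5); (3, -3) → (-3, -3)
T2 scale by (2, 1/2): (5, 5) → (10, 5/2); (-2, -1) → (-4, -1/2); (3, 2) → (6, 1); (-1, 5) → (-2, 5/2); (-3, -3) → (-6, -3/2)
T3 rotate counter-clockwise with cos θ = 3/5, sin θ = -4/5: (10, 5/2) → (8, -13/2); (-4, -1/2) → (-14/5, 29/10); (6, 1) → (22/5, -21/5); (-2, 5/2) → (4/5, 31/10); (-6, -3/2) → (-24/5, 39/10)
T4 reflect across x = 0: (8, -13/2) → (-8, -13/2); (-14/5, 29/10) → (14/5, 29/10); (22/5, -21/5) → (-22/5, -21/5); (4/5, 31/10) → (-4/5, 31/10); (-24/5, 39/10) → (24/5, 39/10)
T5 shear: x ← x − 2·y: (-8, -13/2) → (5, -13/2); (14/5, 29/10) → (-3, 29/10); (-22/5, -21/5) → (4, -21/5); (-4/5, 31/10) → (-7, 31/10); (24/5, 39/10) → (-3, 39/10)
T6 rotate counter-clockwise with cos θ = 5/13, sin θ = -12/13: (5, -13/2) → (-53/13, -185/26); (-3, 29/10) → (99/65, 101/26); (4, -21/5) → (-152/65, -69/13); (-7, 31/10) → (11/65, 199/26); (-3, 39/10) → (159/65, 111/26)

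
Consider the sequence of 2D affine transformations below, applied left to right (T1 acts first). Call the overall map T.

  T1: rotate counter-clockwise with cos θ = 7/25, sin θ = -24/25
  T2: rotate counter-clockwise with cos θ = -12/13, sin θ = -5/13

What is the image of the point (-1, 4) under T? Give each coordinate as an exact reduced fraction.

T1 rotate counter-clockwise with cos θ = 7/25, sin θ = -24/25: (-1, 4) → (89/25, 52/25)
T2 rotate counter-clockwise with cos θ = -12/13, sin θ = -5/13: (89/25, 52/25) → (-808/325, -1069/325)

T(p) = (-808/325, -1069/325)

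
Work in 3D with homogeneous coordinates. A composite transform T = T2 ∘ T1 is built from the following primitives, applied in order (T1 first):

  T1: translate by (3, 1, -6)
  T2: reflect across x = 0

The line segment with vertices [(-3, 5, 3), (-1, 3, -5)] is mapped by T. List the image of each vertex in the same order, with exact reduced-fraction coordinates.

image vertices: (0, 6, -3), (-2, 4, -11)

T1 translate by (3, 1, -6): (-3, 5, 3) → (0, 6, -3); (-1, 3, -5) → (2, 4, -11)
T2 reflect across x = 0: (0, 6, -3) → (0, 6, -3); (2, 4, -11) → (-2, 4, -11)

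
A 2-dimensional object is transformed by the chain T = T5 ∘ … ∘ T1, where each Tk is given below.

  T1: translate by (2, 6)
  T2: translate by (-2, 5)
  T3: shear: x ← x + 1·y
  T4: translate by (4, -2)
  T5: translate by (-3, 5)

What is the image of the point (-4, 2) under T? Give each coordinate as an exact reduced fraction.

T1 translate by (2, 6): (-4, 2) → (-2, 8)
T2 translate by (-2, 5): (-2, 8) → (-4, 13)
T3 shear: x ← x + 1·y: (-4, 13) → (9, 13)
T4 translate by (4, -2): (9, 13) → (13, 11)
T5 translate by (-3, 5): (13, 11) → (10, 16)

T(p) = (10, 16)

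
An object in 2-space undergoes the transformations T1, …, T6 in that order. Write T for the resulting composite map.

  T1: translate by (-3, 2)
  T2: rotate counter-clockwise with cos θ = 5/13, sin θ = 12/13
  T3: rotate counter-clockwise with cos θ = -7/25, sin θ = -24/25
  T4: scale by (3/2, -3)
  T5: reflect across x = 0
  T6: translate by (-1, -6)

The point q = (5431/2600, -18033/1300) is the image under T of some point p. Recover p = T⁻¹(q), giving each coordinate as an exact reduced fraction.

T1 = [1 0 -3; 0 1 2; 0 0 1]
T2·T1 = [5/13 -12/13 -3; 12/13 5/13 -2; 0 0 1]
T3·…·T1 = [253/325 204/325 -27/25; -204/325 253/325 86/25; 0 0 1]
T4·…·T1 = [759/650 306/325 -81/50; 612/325 -759/325 -258/25; 0 0 1]
T5·…·T1 = [-759/650 -306/325 81/50; 612/325 -759/325 -258/25; 0 0 1]
T6·…·T1 = [-759/650 -306/325 31/50; 612/325 -759/325 -408/25; 0 0 1]
det M = 9/2; M⁻¹ = [-506/975 68/325 3643/975; -136/325 -253/975 -1292/325; 0 0 1]
M⁻¹ · (5431/2600, -18033/1300)ᵀ = (-1/4, -5/4)ᵀ

p = (-1/4, -5/4)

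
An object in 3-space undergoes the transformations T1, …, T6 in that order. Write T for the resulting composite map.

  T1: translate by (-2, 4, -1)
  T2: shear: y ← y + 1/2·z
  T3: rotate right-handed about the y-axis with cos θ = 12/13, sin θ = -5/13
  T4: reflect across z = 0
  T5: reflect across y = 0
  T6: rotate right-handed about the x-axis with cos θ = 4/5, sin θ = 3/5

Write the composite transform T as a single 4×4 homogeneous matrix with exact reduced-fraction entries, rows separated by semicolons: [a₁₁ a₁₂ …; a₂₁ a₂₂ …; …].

T = [12/13 0 -5/13 -19/13; 3/13 -4/5 2/13 -248/65; -4/13 -3/5 -27/26 -97/130; 0 0 0 1]

T1 = [1 0 0 -2; 0 1 0 4; 0 0 1 -1; 0 0 0 1]
T2·T1 = [1 0 0 -2; 0 1 1/2 7/2; 0 0 1 -1; 0 0 0 1]
T3·…·T1 = [12/13 0 -5/13 -19/13; 0 1 1/2 7/2; 5/13 0 12/13 -22/13; 0 0 0 1]
T4·…·T1 = [12/13 0 -5/13 -19/13; 0 1 1/2 7/2; -5/13 0 -12/13 22/13; 0 0 0 1]
T5·…·T1 = [12/13 0 -5/13 -19/13; 0 -1 -1/2 -7/2; -5/13 0 -12/13 22/13; 0 0 0 1]
T6·…·T1 = [12/13 0 -5/13 -19/13; 3/13 -4/5 2/13 -248/65; -4/13 -3/5 -27/26 -97/130; 0 0 0 1]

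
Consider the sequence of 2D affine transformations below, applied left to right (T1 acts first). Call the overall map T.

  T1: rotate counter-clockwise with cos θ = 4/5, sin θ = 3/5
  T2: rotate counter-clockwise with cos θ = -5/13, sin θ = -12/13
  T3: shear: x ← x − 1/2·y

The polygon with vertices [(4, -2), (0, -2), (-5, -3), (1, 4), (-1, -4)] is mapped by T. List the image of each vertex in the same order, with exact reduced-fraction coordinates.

image vertices: (16/13, -284/65), (-22/13, -32/65), (-161/26, 267/65), (107/26, 1/65), (-107/26, -1/65)

T1 rotate counter-clockwise with cos θ = 4/5, sin θ = 3/5: (4, -2) → (22/5, 4/5); (0, -2) → (6/5, -8/5); (-5, -3) → (-11/5, -27/5); (1, 4) → (-8/5, 19/5); (-1, -4) → (8/5, -19/5)
T2 rotate counter-clockwise with cos θ = -5/13, sin θ = -12/13: (22/5, 4/5) → (-62/65, -284/65); (6/5, -8/5) → (-126/65, -32/65); (-11/5, -27/5) → (-269/65, 267/65); (-8/5, 19/5) → (268/65, 1/65); (8/5, -19/5) → (-268/65, -1/65)
T3 shear: x ← x − 1/2·y: (-62/65, -284/65) → (16/13, -284/65); (-126/65, -32/65) → (-22/13, -32/65); (-269/65, 267/65) → (-161/26, 267/65); (268/65, 1/65) → (107/26, 1/65); (-268/65, -1/65) → (-107/26, -1/65)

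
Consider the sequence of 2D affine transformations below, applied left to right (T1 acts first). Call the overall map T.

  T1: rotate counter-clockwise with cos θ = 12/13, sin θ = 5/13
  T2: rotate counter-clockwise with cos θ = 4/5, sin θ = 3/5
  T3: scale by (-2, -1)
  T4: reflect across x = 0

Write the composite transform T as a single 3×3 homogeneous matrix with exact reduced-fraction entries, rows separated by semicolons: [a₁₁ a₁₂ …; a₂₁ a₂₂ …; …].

T = [66/65 -112/65 0; -56/65 -33/65 0; 0 0 1]

T1 = [12/13 -5/13 0; 5/13 12/13 0; 0 0 1]
T2·T1 = [33/65 -56/65 0; 56/65 33/65 0; 0 0 1]
T3·…·T1 = [-66/65 112/65 0; -56/65 -33/65 0; 0 0 1]
T4·…·T1 = [66/65 -112/65 0; -56/65 -33/65 0; 0 0 1]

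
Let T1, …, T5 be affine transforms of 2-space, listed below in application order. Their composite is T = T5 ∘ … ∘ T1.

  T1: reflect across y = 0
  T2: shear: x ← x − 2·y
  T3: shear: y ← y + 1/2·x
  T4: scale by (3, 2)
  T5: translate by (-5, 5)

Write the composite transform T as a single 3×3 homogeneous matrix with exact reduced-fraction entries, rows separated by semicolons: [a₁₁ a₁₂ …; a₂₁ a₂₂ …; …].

T = [3 6 -5; 1 0 5; 0 0 1]

T1 = [1 0 0; 0 -1 0; 0 0 1]
T2·T1 = [1 2 0; 0 -1 0; 0 0 1]
T3·…·T1 = [1 2 0; 1/2 0 0; 0 0 1]
T4·…·T1 = [3 6 0; 1 0 0; 0 0 1]
T5·…·T1 = [3 6 -5; 1 0 5; 0 0 1]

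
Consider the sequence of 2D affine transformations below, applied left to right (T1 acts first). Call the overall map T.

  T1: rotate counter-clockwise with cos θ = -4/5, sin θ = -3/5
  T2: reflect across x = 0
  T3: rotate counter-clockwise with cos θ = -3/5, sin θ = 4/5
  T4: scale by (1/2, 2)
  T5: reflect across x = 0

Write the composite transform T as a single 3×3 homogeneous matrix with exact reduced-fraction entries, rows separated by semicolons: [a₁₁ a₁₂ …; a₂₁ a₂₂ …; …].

T1 = [-4/5 3/5 0; -3/5 -4/5 0; 0 0 1]
T2·T1 = [4/5 -3/5 0; -3/5 -4/5 0; 0 0 1]
T3·…·T1 = [0 1 0; 1 0 0; 0 0 1]
T4·…·T1 = [0 1/2 0; 2 0 0; 0 0 1]
T5·…·T1 = [0 -1/2 0; 2 0 0; 0 0 1]

T = [0 -1/2 0; 2 0 0; 0 0 1]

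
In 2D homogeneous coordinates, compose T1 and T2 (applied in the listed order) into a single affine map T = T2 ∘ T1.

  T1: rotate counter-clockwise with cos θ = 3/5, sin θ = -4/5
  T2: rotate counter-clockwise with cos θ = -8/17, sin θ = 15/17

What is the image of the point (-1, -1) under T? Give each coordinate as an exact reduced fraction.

T(p) = (41/85, -113/85)

T1 rotate counter-clockwise with cos θ = 3/5, sin θ = -4/5: (-1, -1) → (-7/5, 1/5)
T2 rotate counter-clockwise with cos θ = -8/17, sin θ = 15/17: (-7/5, 1/5) → (41/85, -113/85)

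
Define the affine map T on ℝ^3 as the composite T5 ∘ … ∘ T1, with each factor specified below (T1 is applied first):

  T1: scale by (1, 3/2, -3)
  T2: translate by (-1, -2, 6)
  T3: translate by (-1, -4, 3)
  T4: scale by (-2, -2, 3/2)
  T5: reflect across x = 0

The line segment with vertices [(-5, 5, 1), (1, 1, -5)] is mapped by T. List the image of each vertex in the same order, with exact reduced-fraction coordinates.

T1 scale by (1, 3/2, -3): (-5, 5, 1) → (-5, 15/2, -3); (1, 1, -5) → (1, 3/2, 15)
T2 translate by (-1, -2, 6): (-5, 15/2, -3) → (-6, 11/2, 3); (1, 3/2, 15) → (0, -1/2, 21)
T3 translate by (-1, -4, 3): (-6, 11/2, 3) → (-7, 3/2, 6); (0, -1/2, 21) → (-1, -9/2, 24)
T4 scale by (-2, -2, 3/2): (-7, 3/2, 6) → (14, -3, 9); (-1, -9/2, 24) → (2, 9, 36)
T5 reflect across x = 0: (14, -3, 9) → (-14, -3, 9); (2, 9, 36) → (-2, 9, 36)

image vertices: (-14, -3, 9), (-2, 9, 36)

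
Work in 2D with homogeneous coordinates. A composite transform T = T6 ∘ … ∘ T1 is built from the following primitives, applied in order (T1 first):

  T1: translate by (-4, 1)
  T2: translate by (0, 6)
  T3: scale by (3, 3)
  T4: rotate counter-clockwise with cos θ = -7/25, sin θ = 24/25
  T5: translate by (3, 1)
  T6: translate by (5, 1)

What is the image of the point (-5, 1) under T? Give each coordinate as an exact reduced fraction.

T(p) = (-187/25, -766/25)

T1 translate by (-4, 1): (-5, 1) → (-9, 2)
T2 translate by (0, 6): (-9, 2) → (-9, 8)
T3 scale by (3, 3): (-9, 8) → (-27, 24)
T4 rotate counter-clockwise with cos θ = -7/25, sin θ = 24/25: (-27, 24) → (-387/25, -816/25)
T5 translate by (3, 1): (-387/25, -816/25) → (-312/25, -791/25)
T6 translate by (5, 1): (-312/25, -791/25) → (-187/25, -766/25)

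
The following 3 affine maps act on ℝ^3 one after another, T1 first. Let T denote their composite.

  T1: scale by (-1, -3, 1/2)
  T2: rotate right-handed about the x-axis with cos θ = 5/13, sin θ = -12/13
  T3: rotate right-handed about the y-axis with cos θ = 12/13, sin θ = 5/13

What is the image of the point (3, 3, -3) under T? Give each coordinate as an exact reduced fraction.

T(p) = (69/338, -63/13, 1401/169)

T1 scale by (-1, -3, 1/2): (3, 3, -3) → (-3, -9, -3/2)
T2 rotate right-handed about the x-axis with cos θ = 5/13, sin θ = -12/13: (-3, -9, -3/2) → (-3, -63/13, 201/26)
T3 rotate right-handed about the y-axis with cos θ = 12/13, sin θ = 5/13: (-3, -63/13, 201/26) → (69/338, -63/13, 1401/169)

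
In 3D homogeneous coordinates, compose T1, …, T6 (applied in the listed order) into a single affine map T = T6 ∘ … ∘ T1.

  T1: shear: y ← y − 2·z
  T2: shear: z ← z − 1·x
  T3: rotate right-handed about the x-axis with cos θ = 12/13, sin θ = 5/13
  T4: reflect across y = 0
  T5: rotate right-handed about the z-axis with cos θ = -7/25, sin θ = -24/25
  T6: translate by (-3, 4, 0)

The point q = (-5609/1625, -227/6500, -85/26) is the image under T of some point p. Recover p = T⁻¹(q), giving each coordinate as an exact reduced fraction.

T1 = [1 0 0 0; 0 1 -2 0; 0 0 1 0; 0 0 0 1]
T2·T1 = [1 0 0 0; 0 1 -2 0; -1 0 1 0; 0 0 0 1]
T3·…·T1 = [1 0 0 0; 5/13 12/13 -29/13 0; -12/13 5/13 2/13 0; 0 0 0 1]
T4·…·T1 = [1 0 0 0; -5/13 -12/13 29/13 0; -12/13 5/13 2/13 0; 0 0 0 1]
T5·…·T1 = [-211/325 -288/325 696/325 0; -277/325 84/325 -203/325 0; -12/13 5/13 2/13 0; 0 0 0 1]
T6·…·T1 = [-211/325 -288/325 696/325 -3; -277/325 84/325 -203/325 4; -12/13 5/13 2/13 0; 0 0 0 1]
det M = -1; M⁻¹ = [-7/25 -24/25 0 3; -46/65 -122/65 29/13 70/13; 29/325 -347/325 12/13 59/13; 0 0 0 1]
M⁻¹ · (-5609/1625, -227/6500, -85/26)ᵀ = (4, 3/5, 5/4)ᵀ

p = (4, 3/5, 5/4)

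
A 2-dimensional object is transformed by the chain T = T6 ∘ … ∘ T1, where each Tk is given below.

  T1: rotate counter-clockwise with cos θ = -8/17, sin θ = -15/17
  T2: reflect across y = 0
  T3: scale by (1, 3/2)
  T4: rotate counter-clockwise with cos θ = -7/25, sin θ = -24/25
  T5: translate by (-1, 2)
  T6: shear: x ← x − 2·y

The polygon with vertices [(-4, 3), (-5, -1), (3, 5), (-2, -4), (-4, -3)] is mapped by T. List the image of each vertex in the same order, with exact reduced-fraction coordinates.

T1 rotate counter-clockwise with cos θ = -8/17, sin θ = -15/17: (-4, 3) → (77/17, 36/17); (-5, -1) → (25/17, 83/17); (3, 5) → (3, -5); (-2, -4) → (-44/17, 62/17); (-4, -3) → (-13/17, 84/17)
T2 reflect across y = 0: (77/17, 36/17) → (77/17, -36/17); (25/17, 83/17) → (25/17, -83/17); (3, -5) → (3, 5); (-44/17, 62/17) → (-44/17, -62/17); (-13/17, 84/17) → (-13/17, -84/17)
T3 scale by (1, 3/2): (77/17, -36/17) → (77/17, -54/17); (25/17, -83/17) → (25/17, -249/34); (3, 5) → (3, 15/2); (-44/17, -62/17) → (-44/17, -93/17); (-13/17, -84/17) → (-13/17, -126/17)
T4 rotate counter-clockwise with cos θ = -7/25, sin θ = -24/25: (77/17, -54/17) → (-367/85, -294/85); (25/17, -249/34) → (-3163/425, 543/850); (3, 15/2) → (159/25, -249/50); (-44/17, -93/17) → (-1924/425, 1707/425); (-13/17, -126/17) → (-2933/425, 1194/425)
T5 translate by (-1, 2): (-367/85, -294/85) → (-452/85, -124/85); (-3163/425, 543/850) → (-3588/425, 2243/850); (159/25, -249/50) → (134/25, -149/50); (-1924/425, 1707/425) → (-2349/425, 2557/425); (-2933/425, 1194/425) → (-3358/425, 2044/425)
T6 shear: x ← x − 2·y: (-452/85, -124/85) → (-12/5, -124/85); (-3588/425, 2243/850) → (-343/25, 2243/850); (134/25, -149/50) → (283/25, -149/50); (-2349/425, 2557/425) → (-439/25, 2557/425); (-3358/425, 2044/425) → (-438/25, 2044/425)

image vertices: (-12/5, -124/85), (-343/25, 2243/850), (283/25, -149/50), (-439/25, 2557/425), (-438/25, 2044/425)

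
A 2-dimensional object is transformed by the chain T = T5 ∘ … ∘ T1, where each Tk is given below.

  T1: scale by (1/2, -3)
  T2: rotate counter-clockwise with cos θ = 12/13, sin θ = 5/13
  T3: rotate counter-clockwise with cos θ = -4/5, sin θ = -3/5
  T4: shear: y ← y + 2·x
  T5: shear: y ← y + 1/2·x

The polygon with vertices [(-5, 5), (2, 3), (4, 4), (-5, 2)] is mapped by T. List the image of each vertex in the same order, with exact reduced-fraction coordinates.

image vertices: (-303/26, -1007/52), (-537/65, -2203/130), (-738/65, -1561/65), (-39/10, -91/20)

T1 scale by (1/2, -3): (-5, 5) → (-5/2, -15); (2, 3) → (1, -9); (4, 4) → (2, -12); (-5, 2) → (-5/2, -6)
T2 rotate counter-clockwise with cos θ = 12/13, sin θ = 5/13: (-5/2, -15) → (45/13, -385/26); (1, -9) → (57/13, -103/13); (2, -12) → (84/13, -134/13); (-5/2, -6) → (0, -13/2)
T3 rotate counter-clockwise with cos θ = -4/5, sin θ = -3/5: (45/13, -385/26) → (-303/26, 127/13); (57/13, -103/13) → (-537/65, 241/65); (84/13, -134/13) → (-738/65, 284/65); (0, -13/2) → (-39/10, 26/5)
T4 shear: y ← y + 2·x: (-303/26, 127/13) → (-303/26, -176/13); (-537/65, 241/65) → (-537/65, -833/65); (-738/65, 284/65) → (-738/65, -1192/65); (-39/10, 26/5) → (-39/10, -13/5)
T5 shear: y ← y + 1/2·x: (-303/26, -176/13) → (-303/26, -1007/52); (-537/65, -833/65) → (-537/65, -2203/130); (-738/65, -1192/65) → (-738/65, -1561/65); (-39/10, -13/5) → (-39/10, -91/20)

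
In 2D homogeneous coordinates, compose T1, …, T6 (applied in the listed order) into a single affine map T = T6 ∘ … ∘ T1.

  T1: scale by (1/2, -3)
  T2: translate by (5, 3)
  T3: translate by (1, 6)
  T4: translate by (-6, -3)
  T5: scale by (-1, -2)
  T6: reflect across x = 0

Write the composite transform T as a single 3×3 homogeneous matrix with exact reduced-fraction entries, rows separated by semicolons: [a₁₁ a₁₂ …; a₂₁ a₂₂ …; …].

T1 = [1/2 0 0; 0 -3 0; 0 0 1]
T2·T1 = [1/2 0 5; 0 -3 3; 0 0 1]
T3·…·T1 = [1/2 0 6; 0 -3 9; 0 0 1]
T4·…·T1 = [1/2 0 0; 0 -3 6; 0 0 1]
T5·…·T1 = [-1/2 0 0; 0 6 -12; 0 0 1]
T6·…·T1 = [1/2 0 0; 0 6 -12; 0 0 1]

T = [1/2 0 0; 0 6 -12; 0 0 1]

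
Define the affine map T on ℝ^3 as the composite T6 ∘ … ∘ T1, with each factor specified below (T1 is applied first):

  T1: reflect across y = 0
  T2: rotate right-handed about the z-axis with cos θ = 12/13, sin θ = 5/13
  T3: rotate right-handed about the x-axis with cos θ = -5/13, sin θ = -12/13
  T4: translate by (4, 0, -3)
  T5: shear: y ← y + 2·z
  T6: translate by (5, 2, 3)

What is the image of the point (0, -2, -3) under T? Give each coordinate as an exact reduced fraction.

T(p) = (107/13, -1450/169, -93/169)

T1 reflect across y = 0: (0, -2, -3) → (0, 2, -3)
T2 rotate right-handed about the z-axis with cos θ = 12/13, sin θ = 5/13: (0, 2, -3) → (-10/13, 24/13, -3)
T3 rotate right-handed about the x-axis with cos θ = -5/13, sin θ = -12/13: (-10/13, 24/13, -3) → (-10/13, -588/169, -93/169)
T4 translate by (4, 0, -3): (-10/13, -588/169, -93/169) → (42/13, -588/169, -600/169)
T5 shear: y ← y + 2·z: (42/13, -588/169, -600/169) → (42/13, -1788/169, -600/169)
T6 translate by (5, 2, 3): (42/13, -1788/169, -600/169) → (107/13, -1450/169, -93/169)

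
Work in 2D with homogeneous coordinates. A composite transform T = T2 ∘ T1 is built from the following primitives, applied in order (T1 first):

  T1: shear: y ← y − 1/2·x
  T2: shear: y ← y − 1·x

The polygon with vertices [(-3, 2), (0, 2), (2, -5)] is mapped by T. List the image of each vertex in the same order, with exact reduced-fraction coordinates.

T1 shear: y ← y − 1/2·x: (-3, 2) → (-3, 7/2); (0, 2) → (0, 2); (2, -5) → (2, -6)
T2 shear: y ← y − 1·x: (-3, 7/2) → (-3, 13/2); (0, 2) → (0, 2); (2, -6) → (2, -8)

image vertices: (-3, 13/2), (0, 2), (2, -8)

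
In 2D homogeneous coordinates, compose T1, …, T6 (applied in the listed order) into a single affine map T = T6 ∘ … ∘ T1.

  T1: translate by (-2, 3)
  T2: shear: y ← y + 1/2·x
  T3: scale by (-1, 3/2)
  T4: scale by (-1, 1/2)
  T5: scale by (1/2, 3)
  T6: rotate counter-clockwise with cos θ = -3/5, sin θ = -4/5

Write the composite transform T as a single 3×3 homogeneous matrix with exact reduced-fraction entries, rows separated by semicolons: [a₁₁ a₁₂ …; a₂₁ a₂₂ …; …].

T = [3/5 9/5 21/5; -43/40 -27/20 -19/10; 0 0 1]

T1 = [1 0 -2; 0 1 3; 0 0 1]
T2·T1 = [1 0 -2; 1/2 1 2; 0 0 1]
T3·…·T1 = [-1 0 2; 3/4 3/2 3; 0 0 1]
T4·…·T1 = [1 0 -2; 3/8 3/4 3/2; 0 0 1]
T5·…·T1 = [1/2 0 -1; 9/8 9/4 9/2; 0 0 1]
T6·…·T1 = [3/5 9/5 21/5; -43/40 -27/20 -19/10; 0 0 1]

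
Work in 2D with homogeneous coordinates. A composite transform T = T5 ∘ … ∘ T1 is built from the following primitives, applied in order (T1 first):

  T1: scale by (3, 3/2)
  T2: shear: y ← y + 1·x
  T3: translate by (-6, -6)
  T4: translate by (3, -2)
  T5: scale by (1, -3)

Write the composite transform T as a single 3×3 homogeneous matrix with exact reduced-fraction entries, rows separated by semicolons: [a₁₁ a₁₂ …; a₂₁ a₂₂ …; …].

T = [3 0 -3; -9 -9/2 24; 0 0 1]

T1 = [3 0 0; 0 3/2 0; 0 0 1]
T2·T1 = [3 0 0; 3 3/2 0; 0 0 1]
T3·…·T1 = [3 0 -6; 3 3/2 -6; 0 0 1]
T4·…·T1 = [3 0 -3; 3 3/2 -8; 0 0 1]
T5·…·T1 = [3 0 -3; -9 -9/2 24; 0 0 1]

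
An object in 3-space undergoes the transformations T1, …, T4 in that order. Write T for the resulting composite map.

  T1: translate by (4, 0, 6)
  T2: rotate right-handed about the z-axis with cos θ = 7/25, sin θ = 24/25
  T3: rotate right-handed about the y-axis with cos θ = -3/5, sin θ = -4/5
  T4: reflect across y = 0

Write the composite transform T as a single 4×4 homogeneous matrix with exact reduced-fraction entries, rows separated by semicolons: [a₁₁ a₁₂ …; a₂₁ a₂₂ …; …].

T = [-21/125 72/125 -4/5 -684/125; -24/25 -7/25 0 -96/25; 28/125 -96/125 -3/5 -338/125; 0 0 0 1]

T1 = [1 0 0 4; 0 1 0 0; 0 0 1 6; 0 0 0 1]
T2·T1 = [7/25 -24/25 0 28/25; 24/25 7/25 0 96/25; 0 0 1 6; 0 0 0 1]
T3·…·T1 = [-21/125 72/125 -4/5 -684/125; 24/25 7/25 0 96/25; 28/125 -96/125 -3/5 -338/125; 0 0 0 1]
T4·…·T1 = [-21/125 72/125 -4/5 -684/125; -24/25 -7/25 0 -96/25; 28/125 -96/125 -3/5 -338/125; 0 0 0 1]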